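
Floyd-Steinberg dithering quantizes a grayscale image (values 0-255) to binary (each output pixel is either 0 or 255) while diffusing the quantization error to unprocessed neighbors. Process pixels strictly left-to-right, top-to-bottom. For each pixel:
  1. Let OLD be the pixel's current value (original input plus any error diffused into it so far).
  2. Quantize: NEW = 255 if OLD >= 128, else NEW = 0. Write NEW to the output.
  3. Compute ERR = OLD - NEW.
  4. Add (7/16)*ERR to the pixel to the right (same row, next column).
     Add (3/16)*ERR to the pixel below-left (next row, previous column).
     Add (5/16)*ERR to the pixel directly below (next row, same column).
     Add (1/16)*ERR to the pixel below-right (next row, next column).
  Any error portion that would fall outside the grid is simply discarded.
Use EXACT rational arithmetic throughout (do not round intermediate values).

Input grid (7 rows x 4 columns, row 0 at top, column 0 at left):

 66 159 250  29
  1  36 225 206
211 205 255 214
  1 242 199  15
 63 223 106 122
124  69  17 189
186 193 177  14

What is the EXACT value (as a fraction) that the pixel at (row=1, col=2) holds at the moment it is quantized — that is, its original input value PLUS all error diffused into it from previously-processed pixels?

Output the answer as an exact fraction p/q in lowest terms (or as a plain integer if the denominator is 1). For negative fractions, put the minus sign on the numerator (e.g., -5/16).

Answer: 7208031/32768

Derivation:
(0,0): OLD=66 → NEW=0, ERR=66
(0,1): OLD=1503/8 → NEW=255, ERR=-537/8
(0,2): OLD=28241/128 → NEW=255, ERR=-4399/128
(0,3): OLD=28599/2048 → NEW=0, ERR=28599/2048
(1,0): OLD=1157/128 → NEW=0, ERR=1157/128
(1,1): OLD=17059/1024 → NEW=0, ERR=17059/1024
(1,2): OLD=7208031/32768 → NEW=255, ERR=-1147809/32768
Target (1,2): original=225, with diffused error = 7208031/32768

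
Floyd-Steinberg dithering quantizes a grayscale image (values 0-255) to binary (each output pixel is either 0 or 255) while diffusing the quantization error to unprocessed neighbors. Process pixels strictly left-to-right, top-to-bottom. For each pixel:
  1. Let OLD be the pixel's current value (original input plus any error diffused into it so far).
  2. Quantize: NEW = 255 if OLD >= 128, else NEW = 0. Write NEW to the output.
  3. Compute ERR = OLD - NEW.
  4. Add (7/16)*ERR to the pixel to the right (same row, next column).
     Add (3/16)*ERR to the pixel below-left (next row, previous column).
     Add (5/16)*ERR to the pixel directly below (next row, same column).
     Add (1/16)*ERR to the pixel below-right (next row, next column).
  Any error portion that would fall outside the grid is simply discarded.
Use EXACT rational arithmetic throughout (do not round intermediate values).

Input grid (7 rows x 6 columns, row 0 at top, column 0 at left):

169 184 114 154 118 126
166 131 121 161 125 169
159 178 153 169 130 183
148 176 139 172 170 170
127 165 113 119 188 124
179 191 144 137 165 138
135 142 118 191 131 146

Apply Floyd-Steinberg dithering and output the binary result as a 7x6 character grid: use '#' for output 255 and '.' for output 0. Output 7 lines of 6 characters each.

(0,0): OLD=169 → NEW=255, ERR=-86
(0,1): OLD=1171/8 → NEW=255, ERR=-869/8
(0,2): OLD=8509/128 → NEW=0, ERR=8509/128
(0,3): OLD=374955/2048 → NEW=255, ERR=-147285/2048
(0,4): OLD=2835629/32768 → NEW=0, ERR=2835629/32768
(0,5): OLD=85909691/524288 → NEW=255, ERR=-47783749/524288
(1,0): OLD=15201/128 → NEW=0, ERR=15201/128
(1,1): OLD=159847/1024 → NEW=255, ERR=-101273/1024
(1,2): OLD=2563507/32768 → NEW=0, ERR=2563507/32768
(1,3): OLD=25314327/131072 → NEW=255, ERR=-8109033/131072
(1,4): OLD=867317189/8388608 → NEW=0, ERR=867317189/8388608
(1,5): OLD=25657237459/134217728 → NEW=255, ERR=-8568283181/134217728
(2,0): OLD=2909277/16384 → NEW=255, ERR=-1268643/16384
(2,1): OLD=70940559/524288 → NEW=255, ERR=-62752881/524288
(2,2): OLD=900107245/8388608 → NEW=0, ERR=900107245/8388608
(2,3): OLD=14823432773/67108864 → NEW=255, ERR=-2289327547/67108864
(2,4): OLD=282499164367/2147483648 → NEW=255, ERR=-265109165873/2147483648
(2,5): OLD=3968638506137/34359738368 → NEW=0, ERR=3968638506137/34359738368
(3,0): OLD=850272461/8388608 → NEW=0, ERR=850272461/8388608
(3,1): OLD=13302386697/67108864 → NEW=255, ERR=-3810373623/67108864
(3,2): OLD=71840718283/536870912 → NEW=255, ERR=-65061364277/536870912
(3,3): OLD=3156964349121/34359738368 → NEW=0, ERR=3156964349121/34359738368
(3,4): OLD=52541142674657/274877906944 → NEW=255, ERR=-17552723596063/274877906944
(3,5): OLD=749610408728975/4398046511104 → NEW=255, ERR=-371891451602545/4398046511104
(4,0): OLD=158944989219/1073741824 → NEW=255, ERR=-114859175901/1073741824
(4,1): OLD=1444300983559/17179869184 → NEW=0, ERR=1444300983559/17179869184
(4,2): OLD=69042965922917/549755813888 → NEW=0, ERR=69042965922917/549755813888
(4,3): OLD=1610653800436825/8796093022208 → NEW=255, ERR=-632349920226215/8796093022208
(4,4): OLD=17800596757607785/140737488355328 → NEW=0, ERR=17800596757607785/140737488355328
(4,5): OLD=335337727462633791/2251799813685248 → NEW=255, ERR=-238871225027104449/2251799813685248
(5,0): OLD=44347314221573/274877906944 → NEW=255, ERR=-25746552049147/274877906944
(5,1): OLD=1699011195630549/8796093022208 → NEW=255, ERR=-543992525032491/8796093022208
(5,2): OLD=10412060132338359/70368744177664 → NEW=255, ERR=-7531969632965961/70368744177664
(5,3): OLD=223537795544348429/2251799813685248 → NEW=0, ERR=223537795544348429/2251799813685248
(5,4): OLD=1006883570361111517/4503599627370496 → NEW=255, ERR=-141534334618364963/4503599627370496
(5,5): OLD=7134114480877905057/72057594037927936 → NEW=0, ERR=7134114480877905057/72057594037927936
(6,0): OLD=13248135025008287/140737488355328 → NEW=0, ERR=13248135025008287/140737488355328
(6,1): OLD=310599064268804915/2251799813685248 → NEW=255, ERR=-263609888220933325/2251799813685248
(6,2): OLD=433091247410347195/9007199254740992 → NEW=0, ERR=433091247410347195/9007199254740992
(6,3): OLD=33215097444518037711/144115188075855872 → NEW=255, ERR=-3534275514825209649/144115188075855872
(6,4): OLD=311791117864384775887/2305843009213693952 → NEW=255, ERR=-276198849485107181873/2305843009213693952
(6,5): OLD=4522050060743300746825/36893488147419103232 → NEW=0, ERR=4522050060743300746825/36893488147419103232
Row 0: ##.#.#
Row 1: .#.#.#
Row 2: ##.##.
Row 3: .##.##
Row 4: #..#.#
Row 5: ###.#.
Row 6: .#.##.

Answer: ##.#.#
.#.#.#
##.##.
.##.##
#..#.#
###.#.
.#.##.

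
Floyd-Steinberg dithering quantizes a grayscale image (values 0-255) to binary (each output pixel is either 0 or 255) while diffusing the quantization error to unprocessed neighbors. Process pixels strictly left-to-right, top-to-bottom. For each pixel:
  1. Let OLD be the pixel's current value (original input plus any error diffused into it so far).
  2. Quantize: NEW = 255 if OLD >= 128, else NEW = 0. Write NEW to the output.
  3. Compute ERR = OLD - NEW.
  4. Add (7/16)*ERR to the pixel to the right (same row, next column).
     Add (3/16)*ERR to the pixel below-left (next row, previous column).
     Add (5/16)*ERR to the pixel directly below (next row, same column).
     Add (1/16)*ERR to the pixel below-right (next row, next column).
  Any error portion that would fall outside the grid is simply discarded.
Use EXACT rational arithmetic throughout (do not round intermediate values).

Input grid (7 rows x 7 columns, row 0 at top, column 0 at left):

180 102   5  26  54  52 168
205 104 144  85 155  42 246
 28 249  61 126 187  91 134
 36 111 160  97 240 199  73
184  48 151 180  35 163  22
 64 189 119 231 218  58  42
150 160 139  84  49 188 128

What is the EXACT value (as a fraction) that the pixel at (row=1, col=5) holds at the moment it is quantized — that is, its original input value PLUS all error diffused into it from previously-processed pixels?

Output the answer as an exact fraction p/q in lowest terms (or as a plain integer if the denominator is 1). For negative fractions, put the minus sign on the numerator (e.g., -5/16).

Answer: 7430370845/134217728

Derivation:
(0,0): OLD=180 → NEW=255, ERR=-75
(0,1): OLD=1107/16 → NEW=0, ERR=1107/16
(0,2): OLD=9029/256 → NEW=0, ERR=9029/256
(0,3): OLD=169699/4096 → NEW=0, ERR=169699/4096
(0,4): OLD=4726837/65536 → NEW=0, ERR=4726837/65536
(0,5): OLD=87613811/1048576 → NEW=0, ERR=87613811/1048576
(0,6): OLD=3431868965/16777216 → NEW=255, ERR=-846321115/16777216
(1,0): OLD=49801/256 → NEW=255, ERR=-15479/256
(1,1): OLD=207039/2048 → NEW=0, ERR=207039/2048
(1,2): OLD=13850539/65536 → NEW=255, ERR=-2861141/65536
(1,3): OLD=24792207/262144 → NEW=0, ERR=24792207/262144
(1,4): OLD=3979081613/16777216 → NEW=255, ERR=-299108467/16777216
(1,5): OLD=7430370845/134217728 → NEW=0, ERR=7430370845/134217728
Target (1,5): original=42, with diffused error = 7430370845/134217728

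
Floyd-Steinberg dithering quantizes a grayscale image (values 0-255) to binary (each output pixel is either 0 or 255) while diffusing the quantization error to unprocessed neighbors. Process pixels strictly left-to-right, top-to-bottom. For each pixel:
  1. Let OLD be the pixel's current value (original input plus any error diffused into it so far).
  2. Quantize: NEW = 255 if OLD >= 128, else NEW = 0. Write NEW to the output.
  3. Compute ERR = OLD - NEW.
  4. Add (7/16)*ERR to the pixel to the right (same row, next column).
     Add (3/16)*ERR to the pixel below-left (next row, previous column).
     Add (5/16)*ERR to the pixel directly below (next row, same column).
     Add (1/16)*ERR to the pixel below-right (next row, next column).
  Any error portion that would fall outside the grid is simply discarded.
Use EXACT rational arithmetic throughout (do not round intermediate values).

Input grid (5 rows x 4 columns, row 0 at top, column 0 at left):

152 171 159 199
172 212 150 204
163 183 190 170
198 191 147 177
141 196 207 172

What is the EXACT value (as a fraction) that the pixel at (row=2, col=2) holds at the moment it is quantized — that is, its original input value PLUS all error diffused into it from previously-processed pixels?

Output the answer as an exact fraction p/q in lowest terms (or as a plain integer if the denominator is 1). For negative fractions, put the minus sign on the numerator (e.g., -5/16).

Answer: 428323151/2097152

Derivation:
(0,0): OLD=152 → NEW=255, ERR=-103
(0,1): OLD=2015/16 → NEW=0, ERR=2015/16
(0,2): OLD=54809/256 → NEW=255, ERR=-10471/256
(0,3): OLD=741807/4096 → NEW=255, ERR=-302673/4096
(1,0): OLD=41837/256 → NEW=255, ERR=-23443/256
(1,1): OLD=403835/2048 → NEW=255, ERR=-118405/2048
(1,2): OLD=6942871/65536 → NEW=0, ERR=6942871/65536
(1,3): OLD=235615185/1048576 → NEW=255, ERR=-31771695/1048576
(2,0): OLD=4048249/32768 → NEW=0, ERR=4048249/32768
(2,1): OLD=244447299/1048576 → NEW=255, ERR=-22939581/1048576
(2,2): OLD=428323151/2097152 → NEW=255, ERR=-106450609/2097152
Target (2,2): original=190, with diffused error = 428323151/2097152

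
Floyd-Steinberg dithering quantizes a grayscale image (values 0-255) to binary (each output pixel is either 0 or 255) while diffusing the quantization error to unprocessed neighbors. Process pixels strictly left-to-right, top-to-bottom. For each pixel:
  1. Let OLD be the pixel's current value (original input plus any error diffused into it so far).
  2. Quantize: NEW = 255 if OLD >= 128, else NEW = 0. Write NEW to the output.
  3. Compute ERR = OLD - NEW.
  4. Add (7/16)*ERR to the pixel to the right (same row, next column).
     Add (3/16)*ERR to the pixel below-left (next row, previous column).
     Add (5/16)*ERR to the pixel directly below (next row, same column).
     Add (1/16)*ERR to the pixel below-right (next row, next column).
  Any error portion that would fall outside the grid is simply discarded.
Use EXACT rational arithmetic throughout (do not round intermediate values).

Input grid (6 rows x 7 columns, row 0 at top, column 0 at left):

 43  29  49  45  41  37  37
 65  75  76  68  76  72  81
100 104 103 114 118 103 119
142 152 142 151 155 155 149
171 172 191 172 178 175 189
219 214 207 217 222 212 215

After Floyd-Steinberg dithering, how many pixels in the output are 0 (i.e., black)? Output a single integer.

(0,0): OLD=43 → NEW=0, ERR=43
(0,1): OLD=765/16 → NEW=0, ERR=765/16
(0,2): OLD=17899/256 → NEW=0, ERR=17899/256
(0,3): OLD=309613/4096 → NEW=0, ERR=309613/4096
(0,4): OLD=4854267/65536 → NEW=0, ERR=4854267/65536
(0,5): OLD=72777181/1048576 → NEW=0, ERR=72777181/1048576
(0,6): OLD=1130197259/16777216 → NEW=0, ERR=1130197259/16777216
(1,0): OLD=22375/256 → NEW=0, ERR=22375/256
(1,1): OLD=294865/2048 → NEW=255, ERR=-227375/2048
(1,2): OLD=4354085/65536 → NEW=0, ERR=4354085/65536
(1,3): OLD=36423937/262144 → NEW=255, ERR=-30422783/262144
(1,4): OLD=1109164323/16777216 → NEW=0, ERR=1109164323/16777216
(1,5): OLD=18773480851/134217728 → NEW=255, ERR=-15452039789/134217728
(1,6): OLD=120305266493/2147483648 → NEW=0, ERR=120305266493/2147483648
(2,0): OLD=3489675/32768 → NEW=0, ERR=3489675/32768
(2,1): OLD=140317609/1048576 → NEW=255, ERR=-127069271/1048576
(2,2): OLD=705405755/16777216 → NEW=0, ERR=705405755/16777216
(2,3): OLD=15123165219/134217728 → NEW=0, ERR=15123165219/134217728
(2,4): OLD=170849607827/1073741824 → NEW=255, ERR=-102954557293/1073741824
(2,5): OLD=1364414899505/34359738368 → NEW=0, ERR=1364414899505/34359738368
(2,6): OLD=80640545282663/549755813888 → NEW=255, ERR=-59547187258777/549755813888
(3,0): OLD=2559504859/16777216 → NEW=255, ERR=-1718685221/16777216
(3,1): OLD=11254390975/134217728 → NEW=0, ERR=11254390975/134217728
(3,2): OLD=220522137005/1073741824 → NEW=255, ERR=-53282028115/1073741824
(3,3): OLD=640598738795/4294967296 → NEW=255, ERR=-454617921685/4294967296
(3,4): OLD=51245593365979/549755813888 → NEW=0, ERR=51245593365979/549755813888
(3,5): OLD=799956234427073/4398046511104 → NEW=255, ERR=-321545625904447/4398046511104
(3,6): OLD=6026881117926367/70368744177664 → NEW=0, ERR=6026881117926367/70368744177664
(4,0): OLD=332235467893/2147483648 → NEW=255, ERR=-215372862347/2147483648
(4,1): OLD=4762932363889/34359738368 → NEW=255, ERR=-3998800919951/34359738368
(4,2): OLD=60456923483711/549755813888 → NEW=0, ERR=60456923483711/549755813888
(4,3): OLD=885813688015205/4398046511104 → NEW=255, ERR=-235688172316315/4398046511104
(4,4): OLD=5747738681265183/35184372088832 → NEW=255, ERR=-3224276201386977/35184372088832
(4,5): OLD=150809046110310175/1125899906842624 → NEW=255, ERR=-136295430134558945/1125899906842624
(4,6): OLD=2850488116552753289/18014398509481984 → NEW=255, ERR=-1743183503365152631/18014398509481984
(5,0): OLD=91170291493859/549755813888 → NEW=255, ERR=-49017441047581/549755813888
(5,1): OLD=672786531756833/4398046511104 → NEW=255, ERR=-448715328574687/4398046511104
(5,2): OLD=6312344324699703/35184372088832 → NEW=255, ERR=-2659670557952457/35184372088832
(5,3): OLD=44155666796450739/281474976710656 → NEW=255, ERR=-27620452264766541/281474976710656
(5,4): OLD=2240717150952967505/18014398509481984 → NEW=0, ERR=2240717150952967505/18014398509481984
(5,5): OLD=29502922732431678273/144115188075855872 → NEW=255, ERR=-7246450226911569087/144115188075855872
(5,6): OLD=357857940200733565871/2305843009213693952 → NEW=255, ERR=-230132027148758391889/2305843009213693952
Output grid:
  Row 0: .......  (7 black, running=7)
  Row 1: .#.#.#.  (4 black, running=11)
  Row 2: .#..#.#  (4 black, running=15)
  Row 3: #.##.#.  (3 black, running=18)
  Row 4: ##.####  (1 black, running=19)
  Row 5: ####.##  (1 black, running=20)

Answer: 20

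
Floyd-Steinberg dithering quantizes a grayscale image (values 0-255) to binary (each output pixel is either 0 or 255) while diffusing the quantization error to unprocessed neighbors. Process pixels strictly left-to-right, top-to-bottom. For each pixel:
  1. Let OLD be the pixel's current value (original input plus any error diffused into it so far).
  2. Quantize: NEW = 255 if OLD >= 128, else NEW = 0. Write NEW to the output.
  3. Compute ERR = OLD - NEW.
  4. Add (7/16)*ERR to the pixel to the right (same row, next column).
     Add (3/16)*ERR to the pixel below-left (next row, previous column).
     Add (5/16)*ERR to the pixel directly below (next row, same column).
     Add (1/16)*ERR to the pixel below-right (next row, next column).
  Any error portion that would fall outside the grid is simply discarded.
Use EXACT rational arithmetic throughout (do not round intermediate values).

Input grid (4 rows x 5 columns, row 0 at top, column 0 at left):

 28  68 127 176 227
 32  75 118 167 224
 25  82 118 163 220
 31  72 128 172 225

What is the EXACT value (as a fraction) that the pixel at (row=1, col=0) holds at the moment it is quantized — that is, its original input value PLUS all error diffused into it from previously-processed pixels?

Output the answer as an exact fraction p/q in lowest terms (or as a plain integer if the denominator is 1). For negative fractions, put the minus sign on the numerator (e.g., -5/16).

(0,0): OLD=28 → NEW=0, ERR=28
(0,1): OLD=321/4 → NEW=0, ERR=321/4
(0,2): OLD=10375/64 → NEW=255, ERR=-5945/64
(0,3): OLD=138609/1024 → NEW=255, ERR=-122511/1024
(0,4): OLD=2861591/16384 → NEW=255, ERR=-1316329/16384
(1,0): OLD=3571/64 → NEW=0, ERR=3571/64
Target (1,0): original=32, with diffused error = 3571/64

Answer: 3571/64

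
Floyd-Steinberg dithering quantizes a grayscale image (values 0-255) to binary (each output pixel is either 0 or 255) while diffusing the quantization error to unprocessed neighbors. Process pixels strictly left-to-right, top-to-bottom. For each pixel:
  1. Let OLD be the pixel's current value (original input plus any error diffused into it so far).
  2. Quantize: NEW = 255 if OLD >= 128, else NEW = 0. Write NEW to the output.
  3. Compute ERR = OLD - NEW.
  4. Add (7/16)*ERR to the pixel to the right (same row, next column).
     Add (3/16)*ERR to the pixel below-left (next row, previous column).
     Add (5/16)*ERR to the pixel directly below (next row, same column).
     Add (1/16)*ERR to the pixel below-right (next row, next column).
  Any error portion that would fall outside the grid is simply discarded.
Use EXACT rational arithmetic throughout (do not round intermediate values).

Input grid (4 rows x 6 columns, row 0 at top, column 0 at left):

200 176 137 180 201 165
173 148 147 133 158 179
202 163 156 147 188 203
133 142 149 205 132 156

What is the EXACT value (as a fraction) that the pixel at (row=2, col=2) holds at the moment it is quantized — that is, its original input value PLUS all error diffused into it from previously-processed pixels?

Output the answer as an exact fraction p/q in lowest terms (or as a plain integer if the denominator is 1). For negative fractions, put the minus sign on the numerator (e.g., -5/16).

(0,0): OLD=200 → NEW=255, ERR=-55
(0,1): OLD=2431/16 → NEW=255, ERR=-1649/16
(0,2): OLD=23529/256 → NEW=0, ERR=23529/256
(0,3): OLD=901983/4096 → NEW=255, ERR=-142497/4096
(0,4): OLD=12175257/65536 → NEW=255, ERR=-4536423/65536
(0,5): OLD=141260079/1048576 → NEW=255, ERR=-126126801/1048576
(1,0): OLD=34941/256 → NEW=255, ERR=-30339/256
(1,1): OLD=159211/2048 → NEW=0, ERR=159211/2048
(1,2): OLD=12895431/65536 → NEW=255, ERR=-3816249/65536
(1,3): OLD=23440315/262144 → NEW=0, ERR=23440315/262144
(1,4): OLD=2529355473/16777216 → NEW=255, ERR=-1748834607/16777216
(1,5): OLD=24556636007/268435456 → NEW=0, ERR=24556636007/268435456
(2,0): OLD=5883209/32768 → NEW=255, ERR=-2472631/32768
(2,1): OLD=142559283/1048576 → NEW=255, ERR=-124827597/1048576
(2,2): OLD=1800952409/16777216 → NEW=0, ERR=1800952409/16777216
Target (2,2): original=156, with diffused error = 1800952409/16777216

Answer: 1800952409/16777216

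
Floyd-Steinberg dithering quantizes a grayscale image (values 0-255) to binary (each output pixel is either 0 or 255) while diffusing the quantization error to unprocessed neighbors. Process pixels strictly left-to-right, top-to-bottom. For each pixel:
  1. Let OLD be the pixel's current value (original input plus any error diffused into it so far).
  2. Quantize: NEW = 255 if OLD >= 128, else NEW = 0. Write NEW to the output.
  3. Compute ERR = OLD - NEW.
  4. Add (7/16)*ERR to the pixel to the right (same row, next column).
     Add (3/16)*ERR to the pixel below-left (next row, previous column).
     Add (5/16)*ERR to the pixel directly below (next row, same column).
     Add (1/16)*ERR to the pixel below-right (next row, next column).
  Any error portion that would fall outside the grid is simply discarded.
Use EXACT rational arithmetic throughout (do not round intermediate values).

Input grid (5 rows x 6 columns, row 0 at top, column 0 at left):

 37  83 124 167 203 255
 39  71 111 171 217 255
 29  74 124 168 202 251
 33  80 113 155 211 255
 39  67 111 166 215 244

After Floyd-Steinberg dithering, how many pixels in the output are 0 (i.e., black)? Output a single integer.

Answer: 13

Derivation:
(0,0): OLD=37 → NEW=0, ERR=37
(0,1): OLD=1587/16 → NEW=0, ERR=1587/16
(0,2): OLD=42853/256 → NEW=255, ERR=-22427/256
(0,3): OLD=527043/4096 → NEW=255, ERR=-517437/4096
(0,4): OLD=9681749/65536 → NEW=255, ERR=-7029931/65536
(0,5): OLD=218177363/1048576 → NEW=255, ERR=-49209517/1048576
(1,0): OLD=17705/256 → NEW=0, ERR=17705/256
(1,1): OLD=241951/2048 → NEW=0, ERR=241951/2048
(1,2): OLD=7721611/65536 → NEW=0, ERR=7721611/65536
(1,3): OLD=41282927/262144 → NEW=255, ERR=-25563793/262144
(1,4): OLD=2082382765/16777216 → NEW=0, ERR=2082382765/16777216
(1,5): OLD=77291296939/268435456 → NEW=255, ERR=8840255659/268435456
(2,0): OLD=2384325/32768 → NEW=0, ERR=2384325/32768
(2,1): OLD=177384647/1048576 → NEW=255, ERR=-90002233/1048576
(2,2): OLD=1885201429/16777216 → NEW=0, ERR=1885201429/16777216
(2,3): OLD=29168516781/134217728 → NEW=255, ERR=-5057003859/134217728
(2,4): OLD=963719403911/4294967296 → NEW=255, ERR=-131497256569/4294967296
(2,5): OLD=17568418305313/68719476736 → NEW=255, ERR=44951737633/68719476736
(3,0): OLD=665133429/16777216 → NEW=0, ERR=665133429/16777216
(3,1): OLD=12903485265/134217728 → NEW=0, ERR=12903485265/134217728
(3,2): OLD=190853404419/1073741824 → NEW=255, ERR=-82950760701/1073741824
(3,3): OLD=7607896773129/68719476736 → NEW=0, ERR=7607896773129/68719476736
(3,4): OLD=136139059792105/549755813888 → NEW=255, ERR=-4048672749335/549755813888
(3,5): OLD=2199629432082183/8796093022208 → NEW=255, ERR=-43374288580857/8796093022208
(4,0): OLD=149067655227/2147483648 → NEW=0, ERR=149067655227/2147483648
(4,1): OLD=3965287393151/34359738368 → NEW=0, ERR=3965287393151/34359738368
(4,2): OLD=180445845537997/1099511627776 → NEW=255, ERR=-99929619544883/1099511627776
(4,3): OLD=2720193672955361/17592186044416 → NEW=255, ERR=-1765813768370719/17592186044416
(4,4): OLD=49196011816738289/281474976710656 → NEW=255, ERR=-22580107244478991/281474976710656
(4,5): OLD=931804751746451447/4503599627370496 → NEW=255, ERR=-216613153233025033/4503599627370496
Output grid:
  Row 0: ..####  (2 black, running=2)
  Row 1: ...#.#  (4 black, running=6)
  Row 2: .#.###  (2 black, running=8)
  Row 3: ..#.##  (3 black, running=11)
  Row 4: ..####  (2 black, running=13)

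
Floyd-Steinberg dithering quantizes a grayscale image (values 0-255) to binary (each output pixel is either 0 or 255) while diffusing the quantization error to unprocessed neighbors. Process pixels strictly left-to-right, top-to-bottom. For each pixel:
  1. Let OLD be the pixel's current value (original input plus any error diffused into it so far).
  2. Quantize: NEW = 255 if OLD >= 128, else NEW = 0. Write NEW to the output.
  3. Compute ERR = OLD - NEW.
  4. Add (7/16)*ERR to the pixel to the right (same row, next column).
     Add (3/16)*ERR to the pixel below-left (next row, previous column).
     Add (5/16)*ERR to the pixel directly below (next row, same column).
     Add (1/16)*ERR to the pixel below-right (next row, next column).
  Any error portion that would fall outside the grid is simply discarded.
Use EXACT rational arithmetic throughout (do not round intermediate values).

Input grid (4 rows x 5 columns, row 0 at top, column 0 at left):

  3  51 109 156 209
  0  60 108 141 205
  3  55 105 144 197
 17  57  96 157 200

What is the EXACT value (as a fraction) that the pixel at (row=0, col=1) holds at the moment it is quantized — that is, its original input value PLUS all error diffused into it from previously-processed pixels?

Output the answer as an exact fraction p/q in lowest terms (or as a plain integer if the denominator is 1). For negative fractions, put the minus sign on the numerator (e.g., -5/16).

Answer: 837/16

Derivation:
(0,0): OLD=3 → NEW=0, ERR=3
(0,1): OLD=837/16 → NEW=0, ERR=837/16
Target (0,1): original=51, with diffused error = 837/16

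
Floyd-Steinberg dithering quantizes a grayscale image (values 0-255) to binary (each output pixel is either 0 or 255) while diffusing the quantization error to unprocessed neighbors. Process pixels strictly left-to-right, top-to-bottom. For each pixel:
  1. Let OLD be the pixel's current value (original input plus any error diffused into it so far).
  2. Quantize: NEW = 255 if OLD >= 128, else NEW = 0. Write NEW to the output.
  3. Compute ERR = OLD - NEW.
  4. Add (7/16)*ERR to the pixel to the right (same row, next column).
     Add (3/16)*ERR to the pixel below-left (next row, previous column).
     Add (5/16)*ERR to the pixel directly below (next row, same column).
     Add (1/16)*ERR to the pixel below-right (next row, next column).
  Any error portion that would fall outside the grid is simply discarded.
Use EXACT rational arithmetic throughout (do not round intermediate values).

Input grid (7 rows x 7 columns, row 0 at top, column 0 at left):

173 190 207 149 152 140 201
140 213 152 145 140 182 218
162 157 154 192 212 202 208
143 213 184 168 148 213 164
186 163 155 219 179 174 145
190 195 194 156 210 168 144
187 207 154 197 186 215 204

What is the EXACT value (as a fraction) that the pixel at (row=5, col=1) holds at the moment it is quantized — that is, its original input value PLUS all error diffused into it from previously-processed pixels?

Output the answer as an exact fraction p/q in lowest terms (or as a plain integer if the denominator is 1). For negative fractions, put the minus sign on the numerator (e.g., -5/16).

(0,0): OLD=173 → NEW=255, ERR=-82
(0,1): OLD=1233/8 → NEW=255, ERR=-807/8
(0,2): OLD=20847/128 → NEW=255, ERR=-11793/128
(0,3): OLD=222601/2048 → NEW=0, ERR=222601/2048
(0,4): OLD=6538943/32768 → NEW=255, ERR=-1816897/32768
(0,5): OLD=60682041/524288 → NEW=0, ERR=60682041/524288
(0,6): OLD=2110884495/8388608 → NEW=255, ERR=-28210545/8388608
(1,0): OLD=12219/128 → NEW=0, ERR=12219/128
(1,1): OLD=205661/1024 → NEW=255, ERR=-55459/1024
(1,2): OLD=3722081/32768 → NEW=0, ERR=3722081/32768
(1,3): OLD=27853677/131072 → NEW=255, ERR=-5569683/131072
(1,4): OLD=1112134215/8388608 → NEW=255, ERR=-1026960825/8388608
(1,5): OLD=10771853367/67108864 → NEW=255, ERR=-6340906953/67108864
(1,6): OLD=196328248409/1073741824 → NEW=255, ERR=-77475916711/1073741824
(2,0): OLD=2976591/16384 → NEW=255, ERR=-1201329/16384
(2,1): OLD=70915477/524288 → NEW=255, ERR=-62777963/524288
(2,2): OLD=1054935167/8388608 → NEW=0, ERR=1054935167/8388608
(2,3): OLD=14622010823/67108864 → NEW=255, ERR=-2490749497/67108864
(2,4): OLD=73622594327/536870912 → NEW=255, ERR=-63279488233/536870912
(2,5): OLD=1713269447933/17179869184 → NEW=0, ERR=1713269447933/17179869184
(2,6): OLD=61346145263035/274877906944 → NEW=255, ERR=-8747721007685/274877906944
(3,0): OLD=819024415/8388608 → NEW=0, ERR=819024415/8388608
(3,1): OLD=15924517491/67108864 → NEW=255, ERR=-1188242829/67108864
(3,2): OLD=107970187369/536870912 → NEW=255, ERR=-28931895191/536870912
(3,3): OLD=254658287807/2147483648 → NEW=0, ERR=254658287807/2147483648
(3,4): OLD=49320252700191/274877906944 → NEW=255, ERR=-20773613570529/274877906944
(3,5): OLD=434893953353869/2199023255552 → NEW=255, ERR=-125856976811891/2199023255552
(3,6): OLD=4758627833913235/35184372088832 → NEW=255, ERR=-4213387048738925/35184372088832
(4,0): OLD=228912227377/1073741824 → NEW=255, ERR=-44891937743/1073741824
(4,1): OLD=2322259440445/17179869184 → NEW=255, ERR=-2058607201475/17179869184
(4,2): OLD=29374330678579/274877906944 → NEW=0, ERR=29374330678579/274877906944
(4,3): OLD=627319916914465/2199023255552 → NEW=255, ERR=66568986748705/2199023255552
(4,4): OLD=2908120062299699/17592186044416 → NEW=255, ERR=-1577887379026381/17592186044416
(4,5): OLD=50495126760743187/562949953421312 → NEW=0, ERR=50495126760743187/562949953421312
(4,6): OLD=1290219429299688053/9007199254740992 → NEW=255, ERR=-1006616380659264907/9007199254740992
(5,0): OLD=42459625695495/274877906944 → NEW=255, ERR=-27634240575225/274877906944
(5,1): OLD=288060732747117/2199023255552 → NEW=255, ERR=-272690197418643/2199023255552
Target (5,1): original=195, with diffused error = 288060732747117/2199023255552

Answer: 288060732747117/2199023255552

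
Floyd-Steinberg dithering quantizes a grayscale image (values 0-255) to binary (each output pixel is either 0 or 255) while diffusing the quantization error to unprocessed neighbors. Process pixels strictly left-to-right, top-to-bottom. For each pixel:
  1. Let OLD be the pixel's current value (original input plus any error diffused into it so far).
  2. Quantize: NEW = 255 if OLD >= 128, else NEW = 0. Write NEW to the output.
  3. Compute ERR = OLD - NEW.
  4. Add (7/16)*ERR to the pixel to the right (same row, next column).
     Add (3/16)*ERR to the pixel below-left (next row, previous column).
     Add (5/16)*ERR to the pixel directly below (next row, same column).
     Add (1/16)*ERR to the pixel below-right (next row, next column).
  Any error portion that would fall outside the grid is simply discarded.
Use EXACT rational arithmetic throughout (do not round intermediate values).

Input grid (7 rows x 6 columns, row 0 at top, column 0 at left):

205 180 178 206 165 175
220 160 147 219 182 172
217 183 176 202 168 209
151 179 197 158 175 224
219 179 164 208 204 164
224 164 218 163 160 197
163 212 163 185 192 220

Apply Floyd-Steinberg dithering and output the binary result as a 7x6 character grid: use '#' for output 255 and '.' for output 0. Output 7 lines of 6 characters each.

(0,0): OLD=205 → NEW=255, ERR=-50
(0,1): OLD=1265/8 → NEW=255, ERR=-775/8
(0,2): OLD=17359/128 → NEW=255, ERR=-15281/128
(0,3): OLD=314921/2048 → NEW=255, ERR=-207319/2048
(0,4): OLD=3955487/32768 → NEW=0, ERR=3955487/32768
(0,5): OLD=119438809/524288 → NEW=255, ERR=-14254631/524288
(1,0): OLD=23835/128 → NEW=255, ERR=-8805/128
(1,1): OLD=75901/1024 → NEW=0, ERR=75901/1024
(1,2): OLD=3836673/32768 → NEW=0, ERR=3836673/32768
(1,3): OLD=33261197/131072 → NEW=255, ERR=-162163/131072
(1,4): OLD=1742787495/8388608 → NEW=255, ERR=-396307545/8388608
(1,5): OLD=20183530593/134217728 → NEW=255, ERR=-14041990047/134217728
(2,0): OLD=3430831/16384 → NEW=255, ERR=-747089/16384
(2,1): OLD=106885557/524288 → NEW=255, ERR=-26807883/524288
(2,2): OLD=1632589023/8388608 → NEW=255, ERR=-506506017/8388608
(2,3): OLD=11653906215/67108864 → NEW=255, ERR=-5458854105/67108864
(2,4): OLD=210356666741/2147483648 → NEW=0, ERR=210356666741/2147483648
(2,5): OLD=7428868050819/34359738368 → NEW=255, ERR=-1332865233021/34359738368
(3,0): OLD=1066721919/8388608 → NEW=0, ERR=1066721919/8388608
(3,1): OLD=13722684243/67108864 → NEW=255, ERR=-3390076077/67108864
(3,2): OLD=73864197385/536870912 → NEW=255, ERR=-63037885175/536870912
(3,3): OLD=3291765680315/34359738368 → NEW=0, ERR=3291765680315/34359738368
(3,4): OLD=64642315765531/274877906944 → NEW=255, ERR=-5451550505189/274877906944
(3,5): OLD=920612608972981/4398046511104 → NEW=255, ERR=-200889251358539/4398046511104
(4,0): OLD=267648107985/1073741824 → NEW=255, ERR=-6156057135/1073741824
(4,1): OLD=2519211192413/17179869184 → NEW=255, ERR=-1861655449507/17179869184
(4,2): OLD=52064232018055/549755813888 → NEW=0, ERR=52064232018055/549755813888
(4,3): OLD=2360118129720515/8796093022208 → NEW=255, ERR=117114409057475/8796093022208
(4,4): OLD=28295356913068403/140737488355328 → NEW=255, ERR=-7592702617540237/140737488355328
(4,5): OLD=281212777045576005/2251799813685248 → NEW=0, ERR=281212777045576005/2251799813685248
(5,0): OLD=55495200236135/274877906944 → NEW=255, ERR=-14598666034585/274877906944
(5,1): OLD=1093353854037847/8796093022208 → NEW=0, ERR=1093353854037847/8796093022208
(5,2): OLD=20948781819097837/70368744177664 → NEW=255, ERR=3004752053793517/70368744177664
(5,3): OLD=409029386652404031/2251799813685248 → NEW=255, ERR=-165179565837334209/2251799813685248
(5,4): OLD=609319246578139759/4503599627370496 → NEW=255, ERR=-539098658401336721/4503599627370496
(5,5): OLD=12990816703356918811/72057594037927936 → NEW=255, ERR=-5383869776314704869/72057594037927936
(6,0): OLD=23884485598498405/140737488355328 → NEW=255, ERR=-12003573932110235/140737488355328
(6,1): OLD=491378846612582273/2251799813685248 → NEW=255, ERR=-82830105877155967/2251799813685248
(6,2): OLD=1389500847669920985/9007199254740992 → NEW=255, ERR=-907334962289031975/9007199254740992
(6,3): OLD=14156390053740978165/144115188075855872 → NEW=0, ERR=14156390053740978165/144115188075855872
(6,4): OLD=412686091929524591989/2305843009213693952 → NEW=255, ERR=-175303875419967365771/2305843009213693952
(6,5): OLD=5752002587180593970451/36893488147419103232 → NEW=255, ERR=-3655836890411277353709/36893488147419103232
Row 0: ####.#
Row 1: #..###
Row 2: ####.#
Row 3: .##.##
Row 4: ##.##.
Row 5: #.####
Row 6: ###.##

Answer: ####.#
#..###
####.#
.##.##
##.##.
#.####
###.##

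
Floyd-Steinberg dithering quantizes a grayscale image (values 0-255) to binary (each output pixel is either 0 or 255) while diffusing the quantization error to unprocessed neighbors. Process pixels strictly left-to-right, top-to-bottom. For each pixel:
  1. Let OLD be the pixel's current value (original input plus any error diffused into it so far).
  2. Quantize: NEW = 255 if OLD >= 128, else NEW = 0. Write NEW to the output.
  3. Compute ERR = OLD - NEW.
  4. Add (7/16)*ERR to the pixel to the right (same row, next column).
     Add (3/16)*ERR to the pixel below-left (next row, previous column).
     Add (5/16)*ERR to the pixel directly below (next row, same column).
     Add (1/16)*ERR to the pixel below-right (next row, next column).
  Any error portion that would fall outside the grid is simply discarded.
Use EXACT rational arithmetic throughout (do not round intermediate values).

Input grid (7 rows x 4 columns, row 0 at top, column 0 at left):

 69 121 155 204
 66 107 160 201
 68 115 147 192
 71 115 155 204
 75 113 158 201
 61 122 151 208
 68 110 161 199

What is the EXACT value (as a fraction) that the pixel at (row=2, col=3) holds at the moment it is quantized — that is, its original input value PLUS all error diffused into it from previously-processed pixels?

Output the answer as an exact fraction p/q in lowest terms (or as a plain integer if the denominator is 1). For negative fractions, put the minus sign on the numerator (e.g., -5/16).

(0,0): OLD=69 → NEW=0, ERR=69
(0,1): OLD=2419/16 → NEW=255, ERR=-1661/16
(0,2): OLD=28053/256 → NEW=0, ERR=28053/256
(0,3): OLD=1031955/4096 → NEW=255, ERR=-12525/4096
(1,0): OLD=17433/256 → NEW=0, ERR=17433/256
(1,1): OLD=264623/2048 → NEW=255, ERR=-257617/2048
(1,2): OLD=8660571/65536 → NEW=255, ERR=-8051109/65536
(1,3): OLD=160585581/1048576 → NEW=255, ERR=-106801299/1048576
(2,0): OLD=2152693/32768 → NEW=0, ERR=2152693/32768
(2,1): OLD=89814743/1048576 → NEW=0, ERR=89814743/1048576
(2,2): OLD=249820179/2097152 → NEW=0, ERR=249820179/2097152
(2,3): OLD=6865543719/33554432 → NEW=255, ERR=-1690836441/33554432
Target (2,3): original=192, with diffused error = 6865543719/33554432

Answer: 6865543719/33554432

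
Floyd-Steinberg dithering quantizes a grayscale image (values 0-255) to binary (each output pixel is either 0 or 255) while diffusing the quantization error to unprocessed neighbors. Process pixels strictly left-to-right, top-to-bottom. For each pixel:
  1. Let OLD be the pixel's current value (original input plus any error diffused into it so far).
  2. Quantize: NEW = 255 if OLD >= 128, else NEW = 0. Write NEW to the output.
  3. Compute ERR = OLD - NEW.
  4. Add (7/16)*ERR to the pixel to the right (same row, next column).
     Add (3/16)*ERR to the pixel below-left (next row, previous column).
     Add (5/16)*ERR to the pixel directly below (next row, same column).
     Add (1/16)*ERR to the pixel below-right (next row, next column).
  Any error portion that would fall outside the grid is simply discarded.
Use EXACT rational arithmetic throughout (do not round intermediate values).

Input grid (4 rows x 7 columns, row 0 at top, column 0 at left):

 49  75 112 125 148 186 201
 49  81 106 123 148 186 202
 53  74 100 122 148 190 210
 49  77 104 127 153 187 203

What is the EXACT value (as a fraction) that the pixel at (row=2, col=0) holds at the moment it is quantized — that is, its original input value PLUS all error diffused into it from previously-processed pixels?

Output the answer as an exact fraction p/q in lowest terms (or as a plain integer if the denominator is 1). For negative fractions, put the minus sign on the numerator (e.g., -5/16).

Answer: 1820689/32768

Derivation:
(0,0): OLD=49 → NEW=0, ERR=49
(0,1): OLD=1543/16 → NEW=0, ERR=1543/16
(0,2): OLD=39473/256 → NEW=255, ERR=-25807/256
(0,3): OLD=331351/4096 → NEW=0, ERR=331351/4096
(0,4): OLD=12018785/65536 → NEW=255, ERR=-4692895/65536
(0,5): OLD=162184871/1048576 → NEW=255, ERR=-105202009/1048576
(0,6): OLD=2635806353/16777216 → NEW=255, ERR=-1642383727/16777216
(1,0): OLD=21093/256 → NEW=0, ERR=21093/256
(1,1): OLD=268995/2048 → NEW=255, ERR=-253245/2048
(1,2): OLD=2725887/65536 → NEW=0, ERR=2725887/65536
(1,3): OLD=38469715/262144 → NEW=255, ERR=-28377005/262144
(1,4): OLD=1082260057/16777216 → NEW=0, ERR=1082260057/16777216
(1,5): OLD=21480061097/134217728 → NEW=255, ERR=-12745459543/134217728
(1,6): OLD=265412273863/2147483648 → NEW=0, ERR=265412273863/2147483648
(2,0): OLD=1820689/32768 → NEW=0, ERR=1820689/32768
Target (2,0): original=53, with diffused error = 1820689/32768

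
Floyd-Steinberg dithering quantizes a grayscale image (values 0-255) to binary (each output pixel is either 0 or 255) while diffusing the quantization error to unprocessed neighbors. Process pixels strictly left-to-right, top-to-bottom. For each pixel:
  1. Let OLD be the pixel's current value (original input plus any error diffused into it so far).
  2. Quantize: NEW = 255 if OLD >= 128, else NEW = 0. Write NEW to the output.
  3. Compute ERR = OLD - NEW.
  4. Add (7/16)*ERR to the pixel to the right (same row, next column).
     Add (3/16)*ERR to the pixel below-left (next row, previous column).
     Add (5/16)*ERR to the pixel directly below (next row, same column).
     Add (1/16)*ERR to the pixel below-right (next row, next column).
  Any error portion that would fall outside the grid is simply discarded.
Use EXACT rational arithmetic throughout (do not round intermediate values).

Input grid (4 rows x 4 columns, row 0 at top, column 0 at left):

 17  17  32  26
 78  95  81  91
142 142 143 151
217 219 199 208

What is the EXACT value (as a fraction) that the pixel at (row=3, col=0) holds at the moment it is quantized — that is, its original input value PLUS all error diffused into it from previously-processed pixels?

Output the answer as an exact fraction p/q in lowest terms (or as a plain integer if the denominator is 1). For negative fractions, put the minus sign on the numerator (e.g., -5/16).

(0,0): OLD=17 → NEW=0, ERR=17
(0,1): OLD=391/16 → NEW=0, ERR=391/16
(0,2): OLD=10929/256 → NEW=0, ERR=10929/256
(0,3): OLD=182999/4096 → NEW=0, ERR=182999/4096
(1,0): OLD=22501/256 → NEW=0, ERR=22501/256
(1,1): OLD=307523/2048 → NEW=255, ERR=-214717/2048
(1,2): OLD=3825791/65536 → NEW=0, ERR=3825791/65536
(1,3): OLD=139638697/1048576 → NEW=255, ERR=-127748183/1048576
(2,0): OLD=4908945/32768 → NEW=255, ERR=-3446895/32768
(2,1): OLD=83524171/1048576 → NEW=0, ERR=83524171/1048576
(2,2): OLD=349586839/2097152 → NEW=255, ERR=-185186921/2097152
(2,3): OLD=2615354267/33554432 → NEW=0, ERR=2615354267/33554432
(3,0): OLD=3339725185/16777216 → NEW=255, ERR=-938464895/16777216
Target (3,0): original=217, with diffused error = 3339725185/16777216

Answer: 3339725185/16777216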